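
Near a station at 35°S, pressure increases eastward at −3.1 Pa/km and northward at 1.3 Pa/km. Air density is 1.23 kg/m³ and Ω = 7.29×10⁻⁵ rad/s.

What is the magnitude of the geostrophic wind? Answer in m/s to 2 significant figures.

33 m/s

Coriolis parameter at 35°S:
f = 2Ω sin φ = 2 × 7.29×10⁻⁵ × sin 35° = 8.36×10⁻⁵ s⁻¹
In the Southern Hemisphere f is negative: f = −8.36×10⁻⁵ s⁻¹.
Component geostrophic relations (x east, y north):
u_g = −(1/(fρ)) ∂P/∂y,  v_g = (1/(fρ)) ∂P/∂x
u_g = −(1.3×10⁻³)/(−8.36×10⁻⁵ × 1.23) = 12.6 m/s;  v_g = (−3.1×10⁻³)/(−8.36×10⁻⁵ × 1.23) = 30.1 m/s
|V_g| = √(u_g² + v_g²) = 32.7 m/s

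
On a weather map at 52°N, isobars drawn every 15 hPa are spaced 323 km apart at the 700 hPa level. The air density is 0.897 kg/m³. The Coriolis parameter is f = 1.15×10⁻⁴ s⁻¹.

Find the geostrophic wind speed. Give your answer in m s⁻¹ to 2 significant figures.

45 m s⁻¹

Pressure gradient: |∂P/∂n| = 1500 Pa / 323000 m = 4.64×10⁻³ Pa/m
Geostrophic balance (pressure-gradient force = Coriolis force):
V_g = (1/(fρ)) |∂P/∂n| = 4.64×10⁻³ / (1.15×10⁻⁴ × 0.897) = 45.0 m/s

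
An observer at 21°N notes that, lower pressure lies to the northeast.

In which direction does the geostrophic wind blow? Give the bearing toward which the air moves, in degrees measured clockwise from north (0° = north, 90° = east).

The pressure-gradient force points toward the northeast (bearing 045°).
Geostrophic balance: in the Northern Hemisphere the Coriolis force deflects motion to the right, so the geostrophic wind blows 90° to the right of the pressure-gradient force (low pressure on the left).
Rotating 045° by 90° clockwise gives 135° — the wind blows toward the southeast.

135°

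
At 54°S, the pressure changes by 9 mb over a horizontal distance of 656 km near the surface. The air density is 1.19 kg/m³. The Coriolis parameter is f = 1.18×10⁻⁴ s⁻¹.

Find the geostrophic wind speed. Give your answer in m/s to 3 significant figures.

9.77 m/s

Pressure gradient: |∂P/∂n| = 900 Pa / 656000 m = 1.37×10⁻³ Pa/m
Geostrophic balance (pressure-gradient force = Coriolis force):
V_g = (1/(fρ)) |∂P/∂n| = 1.37×10⁻³ / (1.18×10⁻⁴ × 1.19) = 9.77 m/s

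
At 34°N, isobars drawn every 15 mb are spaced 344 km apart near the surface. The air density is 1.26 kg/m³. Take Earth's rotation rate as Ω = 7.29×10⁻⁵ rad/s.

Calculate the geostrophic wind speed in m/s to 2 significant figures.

Coriolis parameter at 34°N:
f = 2Ω sin φ = 2 × 7.29×10⁻⁵ × sin 34° = 8.15×10⁻⁵ s⁻¹
Pressure gradient: |∂P/∂n| = 1500 Pa / 344000 m = 4.36×10⁻³ Pa/m
Geostrophic balance (pressure-gradient force = Coriolis force):
V_g = (1/(fρ)) |∂P/∂n| = 4.36×10⁻³ / (8.15×10⁻⁵ × 1.26) = 42.4 m/s

42 m/s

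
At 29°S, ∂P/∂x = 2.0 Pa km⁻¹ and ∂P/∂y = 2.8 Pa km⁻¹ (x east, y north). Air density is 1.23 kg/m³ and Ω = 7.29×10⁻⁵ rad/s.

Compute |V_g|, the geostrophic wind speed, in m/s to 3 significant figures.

Coriolis parameter at 29°S:
f = 2Ω sin φ = 2 × 7.29×10⁻⁵ × sin 29° = 7.07×10⁻⁵ s⁻¹
In the Southern Hemisphere f is negative: f = −7.07×10⁻⁵ s⁻¹.
Component geostrophic relations (x east, y north):
u_g = −(1/(fρ)) ∂P/∂y,  v_g = (1/(fρ)) ∂P/∂x
u_g = −(2.8×10⁻³)/(−7.07×10⁻⁵ × 1.23) = 32.2 m/s;  v_g = (2.0×10⁻³)/(−7.07×10⁻⁵ × 1.23) = −23.0 m/s
|V_g| = √(u_g² + v_g²) = 39.6 m/s

39.6 m/s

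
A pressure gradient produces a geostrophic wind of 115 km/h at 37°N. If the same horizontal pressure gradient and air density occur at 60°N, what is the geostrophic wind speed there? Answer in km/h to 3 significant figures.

With the same pressure gradient and density, V_g ∝ 1/f ∝ 1/sin φ.
V₂ = V₁ · sin φ₁ / sin φ₂ = 115 × sin 37° / sin 60°
V₂ = 115 × 0.6018/0.8660 = 79.9 km/h

79.9 km/h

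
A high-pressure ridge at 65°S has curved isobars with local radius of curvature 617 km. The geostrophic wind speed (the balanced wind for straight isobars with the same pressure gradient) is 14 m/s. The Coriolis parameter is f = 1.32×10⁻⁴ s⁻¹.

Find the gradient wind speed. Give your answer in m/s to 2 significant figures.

18 m/s

Around a high, pressure-gradient force acts outward with centrifugal, so Coriolis balances both:
fV = (1/ρ)|∂P/∂n| + V²/R  →  V² − fR·V + fR·V_g = 0
With fR = 1.32×10⁻⁴ × 617×10³ m = 81.4 m/s:
V = [fR − √((fR)² − 4 fR V_g)]/2 = [81.4 − √(81.4² − 4×81.4×14)]/2 = 18 m/s
Supergeostrophic (V > V_g = 14 m/s), as expected around a high.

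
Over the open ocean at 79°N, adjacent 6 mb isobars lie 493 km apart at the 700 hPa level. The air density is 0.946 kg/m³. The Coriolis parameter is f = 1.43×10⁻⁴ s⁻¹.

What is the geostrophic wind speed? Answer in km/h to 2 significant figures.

Pressure gradient: |∂P/∂n| = 600 Pa / 493000 m = 1.22×10⁻³ Pa/m
Geostrophic balance (pressure-gradient force = Coriolis force):
V_g = (1/(fρ)) |∂P/∂n| = 1.22×10⁻³ / (1.43×10⁻⁴ × 0.946) = 9.00 m/s
Converting: 9.00 m/s × 3.6 = 32 km/h

32 km/h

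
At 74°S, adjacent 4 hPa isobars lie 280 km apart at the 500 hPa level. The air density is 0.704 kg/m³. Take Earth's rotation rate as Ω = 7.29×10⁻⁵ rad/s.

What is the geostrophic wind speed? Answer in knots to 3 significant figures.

Coriolis parameter at 74°S:
f = 2Ω sin φ = 2 × 7.29×10⁻⁵ × sin 74° = 1.40×10⁻⁴ s⁻¹
Pressure gradient: |∂P/∂n| = 400 Pa / 280000 m = 1.43×10⁻³ Pa/m
Geostrophic balance (pressure-gradient force = Coriolis force):
V_g = (1/(fρ)) |∂P/∂n| = 1.43×10⁻³ / (1.40×10⁻⁴ × 0.704) = 14.5 m/s
Converting: 14.5 m/s × 1.944 = 28.1 knots

28.1 knots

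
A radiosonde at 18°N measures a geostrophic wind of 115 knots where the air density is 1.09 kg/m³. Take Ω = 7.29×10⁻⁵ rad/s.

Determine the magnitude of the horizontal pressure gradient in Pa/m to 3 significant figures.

Coriolis parameter at 18°N:
f = 2Ω sin φ = 2 × 7.29×10⁻⁵ × sin 18° = 4.51×10⁻⁵ s⁻¹
Wind speed in SI: 115 knots = 59.2 m/s
Geostrophic balance rearranged: |∂P/∂n| = f ρ V_g
|∂P/∂n| = 4.51×10⁻⁵ × 1.09 × 59.2 = 2.91×10⁻³ Pa/m

2.91×10⁻³ Pa/m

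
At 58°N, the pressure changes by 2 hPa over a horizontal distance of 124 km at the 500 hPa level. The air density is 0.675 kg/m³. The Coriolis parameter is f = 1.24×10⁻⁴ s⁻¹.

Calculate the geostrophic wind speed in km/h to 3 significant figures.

Pressure gradient: |∂P/∂n| = 200 Pa / 124000 m = 1.61×10⁻³ Pa/m
Geostrophic balance (pressure-gradient force = Coriolis force):
V_g = (1/(fρ)) |∂P/∂n| = 1.61×10⁻³ / (1.24×10⁻⁴ × 0.675) = 19.3 m/s
Converting: 19.3 m/s × 3.6 = 69.4 km/h

69.4 km/h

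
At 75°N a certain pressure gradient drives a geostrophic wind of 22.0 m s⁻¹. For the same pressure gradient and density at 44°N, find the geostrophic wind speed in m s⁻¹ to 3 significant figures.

30.6 m s⁻¹

With the same pressure gradient and density, V_g ∝ 1/f ∝ 1/sin φ.
V₂ = V₁ · sin φ₁ / sin φ₂ = 22.0 × sin 75° / sin 44°
V₂ = 22.0 × 0.9659/0.6947 = 30.6 m s⁻¹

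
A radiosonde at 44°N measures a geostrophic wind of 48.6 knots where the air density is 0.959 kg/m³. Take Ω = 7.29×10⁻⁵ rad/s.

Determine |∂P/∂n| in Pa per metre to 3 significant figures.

Coriolis parameter at 44°N:
f = 2Ω sin φ = 2 × 7.29×10⁻⁵ × sin 44° = 1.01×10⁻⁴ s⁻¹
Wind speed in SI: 48.6 knots = 25.0 m/s
Geostrophic balance rearranged: |∂P/∂n| = f ρ V_g
|∂P/∂n| = 1.01×10⁻⁴ × 0.959 × 25.0 = 2.43×10⁻³ Pa/m

2.43×10⁻³ Pa/m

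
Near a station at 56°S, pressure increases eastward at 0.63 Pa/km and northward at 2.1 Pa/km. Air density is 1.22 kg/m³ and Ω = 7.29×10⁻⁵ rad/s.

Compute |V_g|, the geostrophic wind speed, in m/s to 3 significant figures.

Coriolis parameter at 56°S:
f = 2Ω sin φ = 2 × 7.29×10⁻⁵ × sin 56° = 1.21×10⁻⁴ s⁻¹
In the Southern Hemisphere f is negative: f = −1.21×10⁻⁴ s⁻¹.
Component geostrophic relations (x east, y north):
u_g = −(1/(fρ)) ∂P/∂y,  v_g = (1/(fρ)) ∂P/∂x
u_g = −(2.1×10⁻³)/(−1.21×10⁻⁴ × 1.22) = 14.2 m/s;  v_g = (0.63×10⁻³)/(−1.21×10⁻⁴ × 1.22) = −4.27 m/s
|V_g| = √(u_g² + v_g²) = 14.9 m/s

14.9 m/s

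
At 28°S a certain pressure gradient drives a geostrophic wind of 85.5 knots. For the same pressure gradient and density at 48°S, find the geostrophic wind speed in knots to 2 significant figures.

With the same pressure gradient and density, V_g ∝ 1/f ∝ 1/sin φ.
V₂ = V₁ · sin φ₁ / sin φ₂ = 85.5 × sin 28° / sin 48°
V₂ = 85.5 × 0.4695/0.7431 = 54 knots

54 knots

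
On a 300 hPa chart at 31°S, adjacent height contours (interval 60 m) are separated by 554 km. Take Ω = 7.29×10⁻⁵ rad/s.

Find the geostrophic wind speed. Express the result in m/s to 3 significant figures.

Coriolis parameter at 31°S:
f = 2Ω sin φ = 2 × 7.29×10⁻⁵ × sin 31° = 7.51×10⁻⁵ s⁻¹
Height gradient: |∂Z/∂n| = 60 m / 554000 m = 1.08×10⁻⁴
On a pressure surface, geostrophic balance gives V_g = (g/f)|∂Z/∂n|:
V_g = 9.81 × 1.08×10⁻⁴ / 7.51×10⁻⁵ = 14.1 m/s

14.1 m/s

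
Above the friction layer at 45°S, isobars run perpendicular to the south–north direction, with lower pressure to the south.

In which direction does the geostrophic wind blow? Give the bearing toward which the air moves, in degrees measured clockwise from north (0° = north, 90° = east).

090°

The pressure-gradient force points toward the south (bearing 180°).
Geostrophic balance: in the Southern Hemisphere the Coriolis force deflects motion to the left, so the geostrophic wind blows 90° to the left of the pressure-gradient force (low pressure on the right).
Rotating 180° by 90° counterclockwise gives 090° — the wind blows toward the east.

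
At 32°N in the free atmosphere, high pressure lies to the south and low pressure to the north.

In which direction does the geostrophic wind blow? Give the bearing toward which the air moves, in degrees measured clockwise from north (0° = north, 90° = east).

The pressure-gradient force points toward the north (bearing 000°).
Geostrophic balance: in the Northern Hemisphere the Coriolis force deflects motion to the right, so the geostrophic wind blows 90° to the right of the pressure-gradient force (low pressure on the left).
Rotating 000° by 90° clockwise gives 090° — the wind blows toward the east.

090°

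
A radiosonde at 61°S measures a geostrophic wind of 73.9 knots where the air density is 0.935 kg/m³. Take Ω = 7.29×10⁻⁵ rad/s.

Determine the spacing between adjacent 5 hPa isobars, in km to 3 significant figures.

110 km

Coriolis parameter at 61°S:
f = 2Ω sin φ = 2 × 7.29×10⁻⁵ × sin 61° = 1.28×10⁻⁴ s⁻¹
Wind speed in SI: 73.9 knots = 38.0 m/s
Geostrophic balance rearranged: |∂P/∂n| = f ρ V_g
|∂P/∂n| = 1.28×10⁻⁴ × 0.935 × 38.0 = 4.53×10⁻³ Pa/m
Isobar spacing: Δn = ΔP/|∂P/∂n| = 500 Pa / 4.53×10⁻³ Pa/m = 110306 m ≈ 110 km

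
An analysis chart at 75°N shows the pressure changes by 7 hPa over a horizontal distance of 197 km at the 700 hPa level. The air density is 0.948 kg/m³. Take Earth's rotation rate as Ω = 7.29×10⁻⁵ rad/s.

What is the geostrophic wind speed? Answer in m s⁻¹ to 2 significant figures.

Coriolis parameter at 75°N:
f = 2Ω sin φ = 2 × 7.29×10⁻⁵ × sin 75° = 1.41×10⁻⁴ s⁻¹
Pressure gradient: |∂P/∂n| = 700 Pa / 197000 m = 3.55×10⁻³ Pa/m
Geostrophic balance (pressure-gradient force = Coriolis force):
V_g = (1/(fρ)) |∂P/∂n| = 3.55×10⁻³ / (1.41×10⁻⁴ × 0.948) = 26.6 m/s

27 m s⁻¹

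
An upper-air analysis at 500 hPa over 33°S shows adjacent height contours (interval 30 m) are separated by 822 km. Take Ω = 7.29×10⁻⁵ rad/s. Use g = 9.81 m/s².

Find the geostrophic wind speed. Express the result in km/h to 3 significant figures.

16.2 km/h

Coriolis parameter at 33°S:
f = 2Ω sin φ = 2 × 7.29×10⁻⁵ × sin 33° = 7.94×10⁻⁵ s⁻¹
Height gradient: |∂Z/∂n| = 30 m / 822000 m = 3.65×10⁻⁵
On a pressure surface, geostrophic balance gives V_g = (g/f)|∂Z/∂n|:
V_g = 9.81 × 3.65×10⁻⁵ / 7.94×10⁻⁵ = 4.51 m/s
Converting: 4.51 m/s × 3.6 = 16.2 km/h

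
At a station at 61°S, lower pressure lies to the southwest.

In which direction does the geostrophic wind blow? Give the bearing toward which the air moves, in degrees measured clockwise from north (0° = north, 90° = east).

135°

The pressure-gradient force points toward the southwest (bearing 225°).
Geostrophic balance: in the Southern Hemisphere the Coriolis force deflects motion to the left, so the geostrophic wind blows 90° to the left of the pressure-gradient force (low pressure on the right).
Rotating 225° by 90° counterclockwise gives 135° — the wind blows toward the southeast.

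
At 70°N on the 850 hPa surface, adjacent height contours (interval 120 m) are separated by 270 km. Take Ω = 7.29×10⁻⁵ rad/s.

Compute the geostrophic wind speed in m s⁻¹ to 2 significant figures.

32 m s⁻¹

Coriolis parameter at 70°N:
f = 2Ω sin φ = 2 × 7.29×10⁻⁵ × sin 70° = 1.37×10⁻⁴ s⁻¹
Height gradient: |∂Z/∂n| = 120 m / 270000 m = 4.44×10⁻⁴
On a pressure surface, geostrophic balance gives V_g = (g/f)|∂Z/∂n|:
V_g = 9.81 × 4.44×10⁻⁴ / 1.37×10⁻⁴ = 31.8 m/s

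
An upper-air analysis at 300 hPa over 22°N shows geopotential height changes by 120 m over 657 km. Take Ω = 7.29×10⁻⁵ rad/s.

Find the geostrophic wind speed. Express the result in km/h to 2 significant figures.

120 km/h

Coriolis parameter at 22°N:
f = 2Ω sin φ = 2 × 7.29×10⁻⁵ × sin 22° = 5.46×10⁻⁵ s⁻¹
Height gradient: |∂Z/∂n| = 120 m / 657000 m = 1.83×10⁻⁴
On a pressure surface, geostrophic balance gives V_g = (g/f)|∂Z/∂n|:
V_g = 9.81 × 1.83×10⁻⁴ / 5.46×10⁻⁵ = 32.8 m/s
Converting: 32.8 m/s × 3.6 = 120 km/h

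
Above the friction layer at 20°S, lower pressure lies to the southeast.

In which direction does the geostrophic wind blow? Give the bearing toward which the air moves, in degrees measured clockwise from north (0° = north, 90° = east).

The pressure-gradient force points toward the southeast (bearing 135°).
Geostrophic balance: in the Southern Hemisphere the Coriolis force deflects motion to the left, so the geostrophic wind blows 90° to the left of the pressure-gradient force (low pressure on the right).
Rotating 135° by 90° counterclockwise gives 045° — the wind blows toward the northeast.

045°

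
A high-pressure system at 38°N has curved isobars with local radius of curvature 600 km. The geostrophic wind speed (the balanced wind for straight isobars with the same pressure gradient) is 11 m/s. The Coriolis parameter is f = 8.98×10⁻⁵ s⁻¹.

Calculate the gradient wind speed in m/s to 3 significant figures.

Around a high, pressure-gradient force acts outward with centrifugal, so Coriolis balances both:
fV = (1/ρ)|∂P/∂n| + V²/R  →  V² − fR·V + fR·V_g = 0
With fR = 8.98×10⁻⁵ × 600×10³ m = 53.9 m/s:
V = [fR − √((fR)² − 4 fR V_g)]/2 = [53.9 − √(53.9² − 4×53.9×11)]/2 = 15.4 m/s
Supergeostrophic (V > V_g = 11 m/s), as expected around a high.

15.4 m/s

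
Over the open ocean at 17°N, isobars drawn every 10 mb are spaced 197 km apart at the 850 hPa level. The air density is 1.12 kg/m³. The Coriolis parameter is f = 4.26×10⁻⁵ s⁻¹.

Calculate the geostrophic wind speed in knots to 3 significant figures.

Pressure gradient: |∂P/∂n| = 1000 Pa / 197000 m = 5.08×10⁻³ Pa/m
Geostrophic balance (pressure-gradient force = Coriolis force):
V_g = (1/(fρ)) |∂P/∂n| = 5.08×10⁻³ / (4.26×10⁻⁵ × 1.12) = 106 m/s
Converting: 106 m/s × 1.944 = 207 knots

207 knots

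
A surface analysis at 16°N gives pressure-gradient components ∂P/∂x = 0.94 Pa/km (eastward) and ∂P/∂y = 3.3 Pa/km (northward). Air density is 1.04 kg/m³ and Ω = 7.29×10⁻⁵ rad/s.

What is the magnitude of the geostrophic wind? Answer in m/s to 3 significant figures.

Coriolis parameter at 16°N:
f = 2Ω sin φ = 2 × 7.29×10⁻⁵ × sin 16° = 4.02×10⁻⁵ s⁻¹
Component geostrophic relations (x east, y north):
u_g = −(1/(fρ)) ∂P/∂y,  v_g = (1/(fρ)) ∂P/∂x
u_g = −(3.3×10⁻³)/(4.02×10⁻⁵ × 1.04) = −79.0 m/s;  v_g = (0.94×10⁻³)/(4.02×10⁻⁵ × 1.04) = 22.5 m/s
|V_g| = √(u_g² + v_g²) = 82.1 m/s

82.1 m/s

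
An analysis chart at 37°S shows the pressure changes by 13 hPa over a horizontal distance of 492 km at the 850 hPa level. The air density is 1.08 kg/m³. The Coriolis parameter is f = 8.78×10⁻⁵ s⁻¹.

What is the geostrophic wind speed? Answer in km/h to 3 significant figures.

Pressure gradient: |∂P/∂n| = 1300 Pa / 492000 m = 2.64×10⁻³ Pa/m
Geostrophic balance (pressure-gradient force = Coriolis force):
V_g = (1/(fρ)) |∂P/∂n| = 2.64×10⁻³ / (8.78×10⁻⁵ × 1.08) = 27.9 m/s
Converting: 27.9 m/s × 3.6 = 100 km/h

100 km/h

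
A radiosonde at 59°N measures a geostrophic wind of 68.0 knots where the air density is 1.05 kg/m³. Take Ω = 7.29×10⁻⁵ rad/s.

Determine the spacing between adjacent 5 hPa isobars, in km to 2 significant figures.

110 km

Coriolis parameter at 59°N:
f = 2Ω sin φ = 2 × 7.29×10⁻⁵ × sin 59° = 1.25×10⁻⁴ s⁻¹
Wind speed in SI: 68.0 knots = 35.0 m/s
Geostrophic balance rearranged: |∂P/∂n| = f ρ V_g
|∂P/∂n| = 1.25×10⁻⁴ × 1.05 × 35.0 = 4.59×10⁻³ Pa/m
Isobar spacing: Δn = ΔP/|∂P/∂n| = 500 Pa / 4.59×10⁻³ Pa/m = 108921 m ≈ 110 km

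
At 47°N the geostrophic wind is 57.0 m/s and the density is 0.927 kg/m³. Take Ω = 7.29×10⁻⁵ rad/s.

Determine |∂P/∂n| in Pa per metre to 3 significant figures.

5.63×10⁻³ Pa/m

Coriolis parameter at 47°N:
f = 2Ω sin φ = 2 × 7.29×10⁻⁵ × sin 47° = 1.07×10⁻⁴ s⁻¹
Geostrophic balance rearranged: |∂P/∂n| = f ρ V_g
|∂P/∂n| = 1.07×10⁻⁴ × 0.927 × 57.0 = 5.63×10⁻³ Pa/m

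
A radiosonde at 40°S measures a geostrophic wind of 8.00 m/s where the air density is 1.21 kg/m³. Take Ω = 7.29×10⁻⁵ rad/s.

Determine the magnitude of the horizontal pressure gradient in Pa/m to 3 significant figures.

9.07×10⁻⁴ Pa/m

Coriolis parameter at 40°S:
f = 2Ω sin φ = 2 × 7.29×10⁻⁵ × sin 40° = 9.37×10⁻⁵ s⁻¹
Geostrophic balance rearranged: |∂P/∂n| = f ρ V_g
|∂P/∂n| = 9.37×10⁻⁵ × 1.21 × 8.00 = 9.07×10⁻⁴ Pa/m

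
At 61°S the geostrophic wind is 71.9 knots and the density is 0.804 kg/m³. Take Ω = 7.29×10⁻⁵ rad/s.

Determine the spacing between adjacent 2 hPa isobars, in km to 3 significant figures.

Coriolis parameter at 61°S:
f = 2Ω sin φ = 2 × 7.29×10⁻⁵ × sin 61° = 1.28×10⁻⁴ s⁻¹
Wind speed in SI: 71.9 knots = 37.0 m/s
Geostrophic balance rearranged: |∂P/∂n| = f ρ V_g
|∂P/∂n| = 1.28×10⁻⁴ × 0.804 × 37.0 = 3.79×10⁻³ Pa/m
Isobar spacing: Δn = ΔP/|∂P/∂n| = 200 Pa / 3.79×10⁻³ Pa/m = 52739 m ≈ 52.7 km

52.7 km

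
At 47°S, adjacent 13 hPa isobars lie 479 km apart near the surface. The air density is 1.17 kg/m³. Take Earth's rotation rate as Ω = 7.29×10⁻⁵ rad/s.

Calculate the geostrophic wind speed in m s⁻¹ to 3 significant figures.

Coriolis parameter at 47°S:
f = 2Ω sin φ = 2 × 7.29×10⁻⁵ × sin 47° = 1.07×10⁻⁴ s⁻¹
Pressure gradient: |∂P/∂n| = 1300 Pa / 479000 m = 2.71×10⁻³ Pa/m
Geostrophic balance (pressure-gradient force = Coriolis force):
V_g = (1/(fρ)) |∂P/∂n| = 2.71×10⁻³ / (1.07×10⁻⁴ × 1.17) = 21.8 m/s

21.8 m s⁻¹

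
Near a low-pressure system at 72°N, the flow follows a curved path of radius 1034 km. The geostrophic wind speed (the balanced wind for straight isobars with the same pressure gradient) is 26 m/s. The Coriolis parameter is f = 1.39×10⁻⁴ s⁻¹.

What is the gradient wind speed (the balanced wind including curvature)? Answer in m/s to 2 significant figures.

22 m/s

Around a low, centrifugal force acts outward with Coriolis, so pressure-gradient force balances both:
(1/ρ)|∂P/∂n| = fV + V²/R  →  V² + fR·V − fR·V_g = 0
With fR = 1.39×10⁻⁴ × 1034×10³ m = 144 m/s:
V = [−fR + √((fR)² + 4 fR V_g)]/2 = [−144 + √(144² + 4×144×26)]/2 = 22.5 m/s
Subgeostrophic (V < V_g = 26 m/s), as expected around a low.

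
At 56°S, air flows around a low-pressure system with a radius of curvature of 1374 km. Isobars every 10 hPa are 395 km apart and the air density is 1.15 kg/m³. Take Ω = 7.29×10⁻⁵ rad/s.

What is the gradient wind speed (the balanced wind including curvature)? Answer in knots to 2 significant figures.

Coriolis parameter at 56°S:
f = 2Ω sin φ = 2 × 7.29×10⁻⁵ × sin 56° = 1.21×10⁻⁴ s⁻¹
Pressure gradient: |∂P/∂n| = 1000 Pa / 395000 m = 2.53×10⁻³ Pa/m
Geostrophic speed: V_g = |∂P/∂n|/(fρ) = 2.53×10⁻³/(1.21×10⁻⁴ × 1.15) = 18.2 m/s
Around a low, centrifugal force acts outward with Coriolis, so pressure-gradient force balances both:
(1/ρ)|∂P/∂n| = fV + V²/R  →  V² + fR·V − fR·V_g = 0
With fR = 1.21×10⁻⁴ × 1374×10³ m = 166 m/s:
V = [−fR + √((fR)² + 4 fR V_g)]/2 = [−166 + √(166² + 4×166×18.2)]/2 = 16.6 m/s
Subgeostrophic (V < V_g = 18.2 m/s), as expected around a low.
Converting: 16.6 m/s × 1.944 = 32 knots

32 knots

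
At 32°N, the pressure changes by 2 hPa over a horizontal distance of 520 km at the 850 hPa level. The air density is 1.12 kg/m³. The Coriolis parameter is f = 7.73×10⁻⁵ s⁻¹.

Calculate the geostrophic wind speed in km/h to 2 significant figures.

Pressure gradient: |∂P/∂n| = 200 Pa / 520000 m = 3.85×10⁻⁴ Pa/m
Geostrophic balance (pressure-gradient force = Coriolis force):
V_g = (1/(fρ)) |∂P/∂n| = 3.85×10⁻⁴ / (7.73×10⁻⁵ × 1.12) = 4.44 m/s
Converting: 4.44 m/s × 3.6 = 16 km/h

16 km/h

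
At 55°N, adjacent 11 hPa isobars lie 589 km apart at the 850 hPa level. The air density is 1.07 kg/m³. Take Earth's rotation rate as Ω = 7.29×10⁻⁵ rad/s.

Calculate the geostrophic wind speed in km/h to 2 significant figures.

53 km/h

Coriolis parameter at 55°N:
f = 2Ω sin φ = 2 × 7.29×10⁻⁵ × sin 55° = 1.19×10⁻⁴ s⁻¹
Pressure gradient: |∂P/∂n| = 1100 Pa / 589000 m = 1.87×10⁻³ Pa/m
Geostrophic balance (pressure-gradient force = Coriolis force):
V_g = (1/(fρ)) |∂P/∂n| = 1.87×10⁻³ / (1.19×10⁻⁴ × 1.07) = 14.6 m/s
Converting: 14.6 m/s × 3.6 = 53 km/h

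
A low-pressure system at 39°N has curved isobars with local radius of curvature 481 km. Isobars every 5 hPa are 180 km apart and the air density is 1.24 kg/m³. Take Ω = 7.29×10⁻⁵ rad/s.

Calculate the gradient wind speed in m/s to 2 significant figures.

17 m/s

Coriolis parameter at 39°N:
f = 2Ω sin φ = 2 × 7.29×10⁻⁵ × sin 39° = 9.18×10⁻⁵ s⁻¹
Pressure gradient: |∂P/∂n| = 500 Pa / 180000 m = 2.78×10⁻³ Pa/m
Geostrophic speed: V_g = |∂P/∂n|/(fρ) = 2.78×10⁻³/(9.18×10⁻⁵ × 1.24) = 24.4 m/s
Around a low, centrifugal force acts outward with Coriolis, so pressure-gradient force balances both:
(1/ρ)|∂P/∂n| = fV + V²/R  →  V² + fR·V − fR·V_g = 0
With fR = 9.18×10⁻⁵ × 481×10³ m = 44.1 m/s:
V = [−fR + √((fR)² + 4 fR V_g)]/2 = [−44.1 + √(44.1² + 4×44.1×24.4)]/2 = 17.5 m/s
Subgeostrophic (V < V_g = 24.4 m/s), as expected around a low.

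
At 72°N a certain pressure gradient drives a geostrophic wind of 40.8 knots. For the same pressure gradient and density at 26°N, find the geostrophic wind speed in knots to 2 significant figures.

89 knots

With the same pressure gradient and density, V_g ∝ 1/f ∝ 1/sin φ.
V₂ = V₁ · sin φ₁ / sin φ₂ = 40.8 × sin 72° / sin 26°
V₂ = 40.8 × 0.9511/0.4384 = 89 knots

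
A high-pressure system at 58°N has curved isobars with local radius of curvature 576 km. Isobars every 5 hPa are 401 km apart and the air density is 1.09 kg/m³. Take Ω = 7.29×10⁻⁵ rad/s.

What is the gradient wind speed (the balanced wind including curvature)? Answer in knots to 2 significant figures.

21 knots

Coriolis parameter at 58°N:
f = 2Ω sin φ = 2 × 7.29×10⁻⁵ × sin 58° = 1.24×10⁻⁴ s⁻¹
Pressure gradient: |∂P/∂n| = 500 Pa / 401000 m = 1.25×10⁻³ Pa/m
Geostrophic speed: V_g = |∂P/∂n|/(fρ) = 1.25×10⁻³/(1.24×10⁻⁴ × 1.09) = 9.25 m/s
Around a high, pressure-gradient force acts outward with centrifugal, so Coriolis balances both:
fV = (1/ρ)|∂P/∂n| + V²/R  →  V² − fR·V + fR·V_g = 0
With fR = 1.24×10⁻⁴ × 576×10³ m = 71.2 m/s:
V = [fR − √((fR)² − 4 fR V_g)]/2 = [71.2 − √(71.2² − 4×71.2×9.25)]/2 = 10.9 m/s
Supergeostrophic (V > V_g = 9.25 m/s), as expected around a high.
Converting: 10.9 m/s × 1.944 = 21 knots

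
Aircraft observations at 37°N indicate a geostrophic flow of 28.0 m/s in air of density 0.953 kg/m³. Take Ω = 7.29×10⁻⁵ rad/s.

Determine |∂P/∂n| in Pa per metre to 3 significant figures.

2.34×10⁻³ Pa/m

Coriolis parameter at 37°N:
f = 2Ω sin φ = 2 × 7.29×10⁻⁵ × sin 37° = 8.77×10⁻⁵ s⁻¹
Geostrophic balance rearranged: |∂P/∂n| = f ρ V_g
|∂P/∂n| = 8.77×10⁻⁵ × 0.953 × 28.0 = 2.34×10⁻³ Pa/m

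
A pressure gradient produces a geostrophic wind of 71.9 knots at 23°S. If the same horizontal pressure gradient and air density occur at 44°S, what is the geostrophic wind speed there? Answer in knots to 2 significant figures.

With the same pressure gradient and density, V_g ∝ 1/f ∝ 1/sin φ.
V₂ = V₁ · sin φ₁ / sin φ₂ = 71.9 × sin 23° / sin 44°
V₂ = 71.9 × 0.3907/0.6947 = 40 knots

40 knots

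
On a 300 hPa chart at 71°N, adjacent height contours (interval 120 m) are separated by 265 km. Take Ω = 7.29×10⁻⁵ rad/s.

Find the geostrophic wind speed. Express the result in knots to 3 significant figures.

Coriolis parameter at 71°N:
f = 2Ω sin φ = 2 × 7.29×10⁻⁵ × sin 71° = 1.38×10⁻⁴ s⁻¹
Height gradient: |∂Z/∂n| = 120 m / 265000 m = 4.53×10⁻⁴
On a pressure surface, geostrophic balance gives V_g = (g/f)|∂Z/∂n|:
V_g = 9.81 × 4.53×10⁻⁴ / 1.38×10⁻⁴ = 32.2 m/s
Converting: 32.2 m/s × 1.944 = 62.6 knots

62.6 knots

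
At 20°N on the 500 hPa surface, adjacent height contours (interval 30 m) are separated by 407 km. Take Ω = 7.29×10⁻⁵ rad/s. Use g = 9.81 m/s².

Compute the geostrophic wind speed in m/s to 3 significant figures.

14.5 m/s

Coriolis parameter at 20°N:
f = 2Ω sin φ = 2 × 7.29×10⁻⁵ × sin 20° = 4.99×10⁻⁵ s⁻¹
Height gradient: |∂Z/∂n| = 30 m / 407000 m = 7.37×10⁻⁵
On a pressure surface, geostrophic balance gives V_g = (g/f)|∂Z/∂n|:
V_g = 9.81 × 7.37×10⁻⁵ / 4.99×10⁻⁵ = 14.5 m/s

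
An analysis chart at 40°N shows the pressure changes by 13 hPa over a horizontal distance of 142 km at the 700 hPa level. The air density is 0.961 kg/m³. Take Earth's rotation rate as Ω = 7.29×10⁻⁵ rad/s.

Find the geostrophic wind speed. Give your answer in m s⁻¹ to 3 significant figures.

Coriolis parameter at 40°N:
f = 2Ω sin φ = 2 × 7.29×10⁻⁵ × sin 40° = 9.37×10⁻⁵ s⁻¹
Pressure gradient: |∂P/∂n| = 1300 Pa / 142000 m = 9.15×10⁻³ Pa/m
Geostrophic balance (pressure-gradient force = Coriolis force):
V_g = (1/(fρ)) |∂P/∂n| = 9.15×10⁻³ / (9.37×10⁻⁵ × 0.961) = 102 m/s

102 m s⁻¹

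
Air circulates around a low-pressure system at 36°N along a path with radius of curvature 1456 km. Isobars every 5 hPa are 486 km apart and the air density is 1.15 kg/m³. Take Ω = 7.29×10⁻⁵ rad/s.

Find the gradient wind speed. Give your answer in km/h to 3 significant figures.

34.9 km/h

Coriolis parameter at 36°N:
f = 2Ω sin φ = 2 × 7.29×10⁻⁵ × sin 36° = 8.57×10⁻⁵ s⁻¹
Pressure gradient: |∂P/∂n| = 500 Pa / 486000 m = 1.03×10⁻³ Pa/m
Geostrophic speed: V_g = |∂P/∂n|/(fρ) = 1.03×10⁻³/(8.57×10⁻⁵ × 1.15) = 10.4 m/s
Around a low, centrifugal force acts outward with Coriolis, so pressure-gradient force balances both:
(1/ρ)|∂P/∂n| = fV + V²/R  →  V² + fR·V − fR·V_g = 0
With fR = 8.57×10⁻⁵ × 1456×10³ m = 125 m/s:
V = [−fR + √((fR)² + 4 fR V_g)]/2 = [−125 + √(125² + 4×125×10.4)]/2 = 9.69 m/s
Subgeostrophic (V < V_g = 10.4 m/s), as expected around a low.
Converting: 9.69 m/s × 3.6 = 34.9 km/h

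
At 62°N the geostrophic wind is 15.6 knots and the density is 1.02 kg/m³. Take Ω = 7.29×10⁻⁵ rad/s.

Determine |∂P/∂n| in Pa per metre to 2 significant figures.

1.1×10⁻³ Pa/m

Coriolis parameter at 62°N:
f = 2Ω sin φ = 2 × 7.29×10⁻⁵ × sin 62° = 1.29×10⁻⁴ s⁻¹
Wind speed in SI: 15.6 knots = 8.03 m/s
Geostrophic balance rearranged: |∂P/∂n| = f ρ V_g
|∂P/∂n| = 1.29×10⁻⁴ × 1.02 × 8.03 = 1.05×10⁻³ Pa/m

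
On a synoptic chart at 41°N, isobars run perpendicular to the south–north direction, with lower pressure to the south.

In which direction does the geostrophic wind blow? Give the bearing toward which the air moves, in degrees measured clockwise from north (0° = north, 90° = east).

The pressure-gradient force points toward the south (bearing 180°).
Geostrophic balance: in the Northern Hemisphere the Coriolis force deflects motion to the right, so the geostrophic wind blows 90° to the right of the pressure-gradient force (low pressure on the left).
Rotating 180° by 90° clockwise gives 270° — the wind blows toward the west.

270°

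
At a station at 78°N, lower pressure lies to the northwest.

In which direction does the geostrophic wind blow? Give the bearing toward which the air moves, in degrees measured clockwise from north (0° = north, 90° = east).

The pressure-gradient force points toward the northwest (bearing 315°).
Geostrophic balance: in the Northern Hemisphere the Coriolis force deflects motion to the right, so the geostrophic wind blows 90° to the right of the pressure-gradient force (low pressure on the left).
Rotating 315° by 90° clockwise gives 045° — the wind blows toward the northeast.

045°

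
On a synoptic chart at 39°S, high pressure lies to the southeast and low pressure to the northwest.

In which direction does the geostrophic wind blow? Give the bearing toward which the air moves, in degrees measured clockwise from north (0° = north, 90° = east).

The pressure-gradient force points toward the northwest (bearing 315°).
Geostrophic balance: in the Southern Hemisphere the Coriolis force deflects motion to the left, so the geostrophic wind blows 90° to the left of the pressure-gradient force (low pressure on the right).
Rotating 315° by 90° counterclockwise gives 225° — the wind blows toward the southwest.

225°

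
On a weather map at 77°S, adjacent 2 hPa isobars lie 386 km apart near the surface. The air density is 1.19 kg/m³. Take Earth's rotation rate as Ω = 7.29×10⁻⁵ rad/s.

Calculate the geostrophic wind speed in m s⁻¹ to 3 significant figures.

Coriolis parameter at 77°S:
f = 2Ω sin φ = 2 × 7.29×10⁻⁵ × sin 77° = 1.42×10⁻⁴ s⁻¹
Pressure gradient: |∂P/∂n| = 200 Pa / 386000 m = 5.18×10⁻⁴ Pa/m
Geostrophic balance (pressure-gradient force = Coriolis force):
V_g = (1/(fρ)) |∂P/∂n| = 5.18×10⁻⁴ / (1.42×10⁻⁴ × 1.19) = 3.06 m/s

3.06 m s⁻¹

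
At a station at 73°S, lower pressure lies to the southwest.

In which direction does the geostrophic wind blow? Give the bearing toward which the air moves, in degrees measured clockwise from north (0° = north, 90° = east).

The pressure-gradient force points toward the southwest (bearing 225°).
Geostrophic balance: in the Southern Hemisphere the Coriolis force deflects motion to the left, so the geostrophic wind blows 90° to the left of the pressure-gradient force (low pressure on the right).
Rotating 225° by 90° counterclockwise gives 135° — the wind blows toward the southeast.

135°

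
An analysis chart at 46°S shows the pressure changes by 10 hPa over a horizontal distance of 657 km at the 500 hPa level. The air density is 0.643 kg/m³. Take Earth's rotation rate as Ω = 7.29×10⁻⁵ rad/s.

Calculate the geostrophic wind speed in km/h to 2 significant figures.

81 km/h

Coriolis parameter at 46°S:
f = 2Ω sin φ = 2 × 7.29×10⁻⁵ × sin 46° = 1.05×10⁻⁴ s⁻¹
Pressure gradient: |∂P/∂n| = 1000 Pa / 657000 m = 1.52×10⁻³ Pa/m
Geostrophic balance (pressure-gradient force = Coriolis force):
V_g = (1/(fρ)) |∂P/∂n| = 1.52×10⁻³ / (1.05×10⁻⁴ × 0.643) = 22.6 m/s
Converting: 22.6 m/s × 3.6 = 81 km/h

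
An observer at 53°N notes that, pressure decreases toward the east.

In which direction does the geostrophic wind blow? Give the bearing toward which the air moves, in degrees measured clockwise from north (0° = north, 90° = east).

The pressure-gradient force points toward the east (bearing 090°).
Geostrophic balance: in the Northern Hemisphere the Coriolis force deflects motion to the right, so the geostrophic wind blows 90° to the right of the pressure-gradient force (low pressure on the left).
Rotating 090° by 90° clockwise gives 180° — the wind blows toward the south.

180°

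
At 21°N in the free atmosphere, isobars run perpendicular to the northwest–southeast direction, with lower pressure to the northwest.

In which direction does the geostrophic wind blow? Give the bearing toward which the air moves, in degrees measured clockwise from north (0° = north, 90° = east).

045°

The pressure-gradient force points toward the northwest (bearing 315°).
Geostrophic balance: in the Northern Hemisphere the Coriolis force deflects motion to the right, so the geostrophic wind blows 90° to the right of the pressure-gradient force (low pressure on the left).
Rotating 315° by 90° clockwise gives 045° — the wind blows toward the northeast.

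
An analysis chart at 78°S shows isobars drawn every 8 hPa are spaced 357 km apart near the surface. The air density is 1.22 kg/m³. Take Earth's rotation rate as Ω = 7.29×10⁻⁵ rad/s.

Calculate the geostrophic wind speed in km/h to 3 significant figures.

Coriolis parameter at 78°S:
f = 2Ω sin φ = 2 × 7.29×10⁻⁵ × sin 78° = 1.43×10⁻⁴ s⁻¹
Pressure gradient: |∂P/∂n| = 800 Pa / 357000 m = 2.24×10⁻³ Pa/m
Geostrophic balance (pressure-gradient force = Coriolis force):
V_g = (1/(fρ)) |∂P/∂n| = 2.24×10⁻³ / (1.43×10⁻⁴ × 1.22) = 12.9 m/s
Converting: 12.9 m/s × 3.6 = 46.4 km/h

46.4 km/h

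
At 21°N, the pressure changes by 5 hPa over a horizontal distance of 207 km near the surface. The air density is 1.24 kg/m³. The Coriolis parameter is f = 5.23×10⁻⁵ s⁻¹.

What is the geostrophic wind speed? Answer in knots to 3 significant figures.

Pressure gradient: |∂P/∂n| = 500 Pa / 207000 m = 2.42×10⁻³ Pa/m
Geostrophic balance (pressure-gradient force = Coriolis force):
V_g = (1/(fρ)) |∂P/∂n| = 2.42×10⁻³ / (5.23×10⁻⁵ × 1.24) = 37.2 m/s
Converting: 37.2 m/s × 1.944 = 72.4 knots

72.4 knots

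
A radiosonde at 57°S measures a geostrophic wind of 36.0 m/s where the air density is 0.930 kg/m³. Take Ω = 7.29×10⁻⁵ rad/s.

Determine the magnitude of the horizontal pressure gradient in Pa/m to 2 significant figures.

4.1×10⁻³ Pa/m

Coriolis parameter at 57°S:
f = 2Ω sin φ = 2 × 7.29×10⁻⁵ × sin 57° = 1.22×10⁻⁴ s⁻¹
Geostrophic balance rearranged: |∂P/∂n| = f ρ V_g
|∂P/∂n| = 1.22×10⁻⁴ × 0.930 × 36.0 = 4.09×10⁻³ Pa/m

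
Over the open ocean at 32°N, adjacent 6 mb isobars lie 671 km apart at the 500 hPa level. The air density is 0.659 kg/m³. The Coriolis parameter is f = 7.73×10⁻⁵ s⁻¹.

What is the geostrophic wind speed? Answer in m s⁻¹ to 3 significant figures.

17.6 m s⁻¹

Pressure gradient: |∂P/∂n| = 600 Pa / 671000 m = 8.94×10⁻⁴ Pa/m
Geostrophic balance (pressure-gradient force = Coriolis force):
V_g = (1/(fρ)) |∂P/∂n| = 8.94×10⁻⁴ / (7.73×10⁻⁵ × 0.659) = 17.6 m/s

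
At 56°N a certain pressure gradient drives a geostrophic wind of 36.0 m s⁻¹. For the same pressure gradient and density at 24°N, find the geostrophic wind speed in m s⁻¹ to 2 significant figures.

73 m s⁻¹

With the same pressure gradient and density, V_g ∝ 1/f ∝ 1/sin φ.
V₂ = V₁ · sin φ₁ / sin φ₂ = 36.0 × sin 56° / sin 24°
V₂ = 36.0 × 0.8290/0.4067 = 73 m s⁻¹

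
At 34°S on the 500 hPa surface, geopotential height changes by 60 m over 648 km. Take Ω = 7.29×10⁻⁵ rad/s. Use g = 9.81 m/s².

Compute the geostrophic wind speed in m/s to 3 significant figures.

11.1 m/s

Coriolis parameter at 34°S:
f = 2Ω sin φ = 2 × 7.29×10⁻⁵ × sin 34° = 8.15×10⁻⁵ s⁻¹
Height gradient: |∂Z/∂n| = 60 m / 648000 m = 9.26×10⁻⁵
On a pressure surface, geostrophic balance gives V_g = (g/f)|∂Z/∂n|:
V_g = 9.81 × 9.26×10⁻⁵ / 8.15×10⁻⁵ = 11.1 m/s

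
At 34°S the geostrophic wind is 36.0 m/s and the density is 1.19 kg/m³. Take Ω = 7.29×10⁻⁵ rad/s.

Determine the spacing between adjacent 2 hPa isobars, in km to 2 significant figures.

Coriolis parameter at 34°S:
f = 2Ω sin φ = 2 × 7.29×10⁻⁵ × sin 34° = 8.15×10⁻⁵ s⁻¹
Geostrophic balance rearranged: |∂P/∂n| = f ρ V_g
|∂P/∂n| = 8.15×10⁻⁵ × 1.19 × 36.0 = 3.49×10⁻³ Pa/m
Isobar spacing: Δn = ΔP/|∂P/∂n| = 200 Pa / 3.49×10⁻³ Pa/m = 57261 m ≈ 57 km

57 km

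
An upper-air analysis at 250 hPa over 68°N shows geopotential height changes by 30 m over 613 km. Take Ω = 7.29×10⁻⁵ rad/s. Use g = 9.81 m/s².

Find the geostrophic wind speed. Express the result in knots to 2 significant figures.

Coriolis parameter at 68°N:
f = 2Ω sin φ = 2 × 7.29×10⁻⁵ × sin 68° = 1.35×10⁻⁴ s⁻¹
Height gradient: |∂Z/∂n| = 30 m / 613000 m = 4.89×10⁻⁵
On a pressure surface, geostrophic balance gives V_g = (g/f)|∂Z/∂n|:
V_g = 9.81 × 4.89×10⁻⁵ / 1.35×10⁻⁴ = 3.55 m/s
Converting: 3.55 m/s × 1.944 = 6.9 knots

6.9 knots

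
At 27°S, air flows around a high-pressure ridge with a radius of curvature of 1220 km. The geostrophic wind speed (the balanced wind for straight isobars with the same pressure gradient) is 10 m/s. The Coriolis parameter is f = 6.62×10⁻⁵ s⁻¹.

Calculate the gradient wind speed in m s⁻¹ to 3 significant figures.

11.7 m s⁻¹

Around a high, pressure-gradient force acts outward with centrifugal, so Coriolis balances both:
fV = (1/ρ)|∂P/∂n| + V²/R  →  V² − fR·V + fR·V_g = 0
With fR = 6.62×10⁻⁵ × 1220×10³ m = 80.8 m/s:
V = [fR − √((fR)² − 4 fR V_g)]/2 = [80.8 − √(80.8² − 4×80.8×10)]/2 = 11.7 m/s
Supergeostrophic (V > V_g = 10 m/s), as expected around a high.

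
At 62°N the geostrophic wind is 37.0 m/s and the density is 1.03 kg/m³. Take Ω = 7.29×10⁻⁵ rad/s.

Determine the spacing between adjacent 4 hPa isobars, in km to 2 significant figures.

Coriolis parameter at 62°N:
f = 2Ω sin φ = 2 × 7.29×10⁻⁵ × sin 62° = 1.29×10⁻⁴ s⁻¹
Geostrophic balance rearranged: |∂P/∂n| = f ρ V_g
|∂P/∂n| = 1.29×10⁻⁴ × 1.03 × 37.0 = 4.91×10⁻³ Pa/m
Isobar spacing: Δn = ΔP/|∂P/∂n| = 400 Pa / 4.91×10⁻³ Pa/m = 81532 m ≈ 82 km

82 km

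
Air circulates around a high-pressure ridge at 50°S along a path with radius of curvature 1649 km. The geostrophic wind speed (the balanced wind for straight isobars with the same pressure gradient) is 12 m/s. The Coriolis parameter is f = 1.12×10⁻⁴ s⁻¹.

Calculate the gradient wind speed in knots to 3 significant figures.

Around a high, pressure-gradient force acts outward with centrifugal, so Coriolis balances both:
fV = (1/ρ)|∂P/∂n| + V²/R  →  V² − fR·V + fR·V_g = 0
With fR = 1.12×10⁻⁴ × 1649×10³ m = 185 m/s:
V = [fR − √((fR)² − 4 fR V_g)]/2 = [185 − √(185² − 4×185×12)]/2 = 12.9 m/s
Supergeostrophic (V > V_g = 12 m/s), as expected around a high.
Converting: 12.9 m/s × 1.944 = 25.1 knots

25.1 knots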